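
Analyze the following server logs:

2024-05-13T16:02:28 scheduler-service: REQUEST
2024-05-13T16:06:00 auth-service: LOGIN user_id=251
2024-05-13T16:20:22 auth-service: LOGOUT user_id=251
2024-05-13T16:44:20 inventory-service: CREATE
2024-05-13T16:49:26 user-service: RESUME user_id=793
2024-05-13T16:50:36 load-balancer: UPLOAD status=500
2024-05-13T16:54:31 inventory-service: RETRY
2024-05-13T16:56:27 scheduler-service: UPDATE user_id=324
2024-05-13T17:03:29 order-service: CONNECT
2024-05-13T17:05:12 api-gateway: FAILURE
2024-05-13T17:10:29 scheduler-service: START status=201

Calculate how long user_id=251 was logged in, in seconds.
862

To calculate session duration:

1. Find LOGIN event for user_id=251: 2024-05-13T16:06:00
2. Find LOGOUT event for user_id=251: 2024-05-13T16:20:22
3. Session duration: 2024-05-13T16:20:22 - 2024-05-13T16:06:00 = 862 seconds (14 minutes)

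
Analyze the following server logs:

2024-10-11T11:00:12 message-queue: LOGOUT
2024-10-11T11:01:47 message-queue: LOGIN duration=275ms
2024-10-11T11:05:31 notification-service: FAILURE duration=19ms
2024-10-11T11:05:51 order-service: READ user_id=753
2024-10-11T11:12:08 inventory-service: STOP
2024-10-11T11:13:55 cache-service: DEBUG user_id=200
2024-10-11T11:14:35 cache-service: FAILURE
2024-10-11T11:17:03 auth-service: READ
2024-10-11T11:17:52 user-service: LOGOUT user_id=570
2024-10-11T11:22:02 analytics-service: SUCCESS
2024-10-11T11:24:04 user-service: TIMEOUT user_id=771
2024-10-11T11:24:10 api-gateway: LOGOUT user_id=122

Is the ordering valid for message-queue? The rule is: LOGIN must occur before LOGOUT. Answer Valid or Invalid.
Invalid

To validate ordering:

1. Required order: LOGIN → LOGOUT
2. Rule: LOGIN must occur before LOGOUT
3. Check actual order of events for message-queue
4. Result: Invalid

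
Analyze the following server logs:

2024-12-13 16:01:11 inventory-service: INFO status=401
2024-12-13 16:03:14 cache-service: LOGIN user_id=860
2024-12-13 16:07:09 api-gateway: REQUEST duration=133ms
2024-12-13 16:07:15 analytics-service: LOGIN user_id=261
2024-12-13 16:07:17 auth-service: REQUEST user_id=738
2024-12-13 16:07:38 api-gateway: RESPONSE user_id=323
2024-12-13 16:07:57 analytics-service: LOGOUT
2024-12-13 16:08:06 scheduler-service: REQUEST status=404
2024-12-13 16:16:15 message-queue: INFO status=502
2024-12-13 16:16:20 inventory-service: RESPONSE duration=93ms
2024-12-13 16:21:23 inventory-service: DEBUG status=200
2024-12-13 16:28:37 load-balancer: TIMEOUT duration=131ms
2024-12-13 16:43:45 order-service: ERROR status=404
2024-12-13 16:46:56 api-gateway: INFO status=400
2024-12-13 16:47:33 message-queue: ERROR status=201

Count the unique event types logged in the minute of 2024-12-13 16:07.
4

To count unique event types:

1. Filter events in the minute starting at 2024-12-13 16:07
2. Extract event types from matching entries
3. Count unique types: 4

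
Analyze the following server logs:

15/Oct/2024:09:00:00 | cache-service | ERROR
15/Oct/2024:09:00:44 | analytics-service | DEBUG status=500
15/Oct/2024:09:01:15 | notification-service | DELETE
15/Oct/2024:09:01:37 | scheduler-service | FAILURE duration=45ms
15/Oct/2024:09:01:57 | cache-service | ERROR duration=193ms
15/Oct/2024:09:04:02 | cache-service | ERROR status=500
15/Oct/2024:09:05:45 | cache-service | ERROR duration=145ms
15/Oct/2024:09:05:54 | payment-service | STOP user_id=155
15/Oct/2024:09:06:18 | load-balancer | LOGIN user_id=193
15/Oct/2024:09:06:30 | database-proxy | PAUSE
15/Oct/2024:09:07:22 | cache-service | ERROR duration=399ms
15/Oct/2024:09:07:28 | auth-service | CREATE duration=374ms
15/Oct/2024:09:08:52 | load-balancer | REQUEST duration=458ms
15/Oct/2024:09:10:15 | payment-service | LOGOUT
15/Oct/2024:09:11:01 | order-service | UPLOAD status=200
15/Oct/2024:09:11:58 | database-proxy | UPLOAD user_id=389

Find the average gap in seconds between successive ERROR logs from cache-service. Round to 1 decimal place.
110.5

To calculate average interval:

1. Find all ERROR events for cache-service in order
2. Calculate time gaps between consecutive events
3. Compute mean of gaps: 442 / 4 = 110.5 seconds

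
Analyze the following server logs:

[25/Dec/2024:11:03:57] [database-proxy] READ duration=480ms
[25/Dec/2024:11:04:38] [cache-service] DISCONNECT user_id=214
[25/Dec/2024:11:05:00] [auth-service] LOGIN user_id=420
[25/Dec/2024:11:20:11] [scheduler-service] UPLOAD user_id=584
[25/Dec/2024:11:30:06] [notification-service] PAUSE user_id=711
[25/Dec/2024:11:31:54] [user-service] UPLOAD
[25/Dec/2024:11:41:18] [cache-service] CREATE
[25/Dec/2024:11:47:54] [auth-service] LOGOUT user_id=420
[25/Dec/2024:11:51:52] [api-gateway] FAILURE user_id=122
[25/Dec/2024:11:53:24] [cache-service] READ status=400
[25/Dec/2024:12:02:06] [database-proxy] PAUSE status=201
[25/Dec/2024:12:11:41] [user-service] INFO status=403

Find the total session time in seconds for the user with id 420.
2574

To calculate session duration:

1. Find LOGIN event for user_id=420: 25/Dec/2024:11:05:00
2. Find LOGOUT event for user_id=420: 25/Dec/2024:11:47:54
3. Session duration: 25/Dec/2024:11:47:54 - 25/Dec/2024:11:05:00 = 2574 seconds (42 minutes)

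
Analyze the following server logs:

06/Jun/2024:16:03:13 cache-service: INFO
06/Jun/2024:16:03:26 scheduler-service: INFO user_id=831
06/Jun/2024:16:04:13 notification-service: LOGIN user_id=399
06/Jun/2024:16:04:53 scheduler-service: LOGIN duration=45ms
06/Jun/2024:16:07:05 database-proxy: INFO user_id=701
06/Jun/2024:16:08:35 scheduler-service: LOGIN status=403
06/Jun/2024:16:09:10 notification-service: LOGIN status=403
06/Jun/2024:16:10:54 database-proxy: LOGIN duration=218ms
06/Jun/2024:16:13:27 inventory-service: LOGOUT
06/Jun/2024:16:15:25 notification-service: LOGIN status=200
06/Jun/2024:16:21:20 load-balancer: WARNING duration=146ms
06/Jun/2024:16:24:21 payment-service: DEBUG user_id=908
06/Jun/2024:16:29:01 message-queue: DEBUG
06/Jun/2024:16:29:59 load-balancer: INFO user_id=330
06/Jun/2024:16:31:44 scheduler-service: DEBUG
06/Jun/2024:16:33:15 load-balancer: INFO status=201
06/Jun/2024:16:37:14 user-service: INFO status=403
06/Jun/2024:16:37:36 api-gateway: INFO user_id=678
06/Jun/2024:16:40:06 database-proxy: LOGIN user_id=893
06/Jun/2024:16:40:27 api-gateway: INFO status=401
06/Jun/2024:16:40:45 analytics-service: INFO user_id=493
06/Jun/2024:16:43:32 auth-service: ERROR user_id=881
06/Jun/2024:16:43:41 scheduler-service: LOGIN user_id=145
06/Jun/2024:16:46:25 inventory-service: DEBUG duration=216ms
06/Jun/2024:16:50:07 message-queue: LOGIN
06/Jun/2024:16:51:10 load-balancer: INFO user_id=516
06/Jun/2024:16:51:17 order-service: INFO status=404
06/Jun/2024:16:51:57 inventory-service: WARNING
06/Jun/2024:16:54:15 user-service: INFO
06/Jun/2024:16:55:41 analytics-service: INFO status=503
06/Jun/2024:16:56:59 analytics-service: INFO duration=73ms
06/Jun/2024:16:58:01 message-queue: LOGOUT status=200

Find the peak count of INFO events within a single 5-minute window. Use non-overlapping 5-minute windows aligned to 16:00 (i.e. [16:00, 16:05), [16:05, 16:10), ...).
3

To find the burst window:

1. Divide the log period into non-overlapping 5-minute windows starting at 16:00
2. Count INFO events in each window
3. Find the window with maximum count
4. Maximum events in a window: 3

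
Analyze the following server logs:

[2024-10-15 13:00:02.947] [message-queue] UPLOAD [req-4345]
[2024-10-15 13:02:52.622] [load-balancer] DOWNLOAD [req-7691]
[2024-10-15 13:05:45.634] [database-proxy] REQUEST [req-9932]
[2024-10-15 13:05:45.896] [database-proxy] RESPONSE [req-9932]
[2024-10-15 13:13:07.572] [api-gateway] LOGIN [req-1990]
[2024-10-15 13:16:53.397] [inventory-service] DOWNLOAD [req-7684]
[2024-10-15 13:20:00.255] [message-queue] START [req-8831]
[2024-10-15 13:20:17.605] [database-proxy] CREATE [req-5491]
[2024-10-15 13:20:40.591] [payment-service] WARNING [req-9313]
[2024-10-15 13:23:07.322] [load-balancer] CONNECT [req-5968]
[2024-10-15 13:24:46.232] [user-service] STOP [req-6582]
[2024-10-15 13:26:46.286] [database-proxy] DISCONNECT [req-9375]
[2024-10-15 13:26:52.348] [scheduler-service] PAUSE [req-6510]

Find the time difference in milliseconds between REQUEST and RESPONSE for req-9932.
262

To calculate latency:

1. Find REQUEST with id req-9932: 2024-10-15 13:05:45.634
2. Find RESPONSE with id req-9932: 2024-10-15 13:05:45.896
3. Latency: 2024-10-15 13:05:45.896 - 2024-10-15 13:05:45.634 = 262ms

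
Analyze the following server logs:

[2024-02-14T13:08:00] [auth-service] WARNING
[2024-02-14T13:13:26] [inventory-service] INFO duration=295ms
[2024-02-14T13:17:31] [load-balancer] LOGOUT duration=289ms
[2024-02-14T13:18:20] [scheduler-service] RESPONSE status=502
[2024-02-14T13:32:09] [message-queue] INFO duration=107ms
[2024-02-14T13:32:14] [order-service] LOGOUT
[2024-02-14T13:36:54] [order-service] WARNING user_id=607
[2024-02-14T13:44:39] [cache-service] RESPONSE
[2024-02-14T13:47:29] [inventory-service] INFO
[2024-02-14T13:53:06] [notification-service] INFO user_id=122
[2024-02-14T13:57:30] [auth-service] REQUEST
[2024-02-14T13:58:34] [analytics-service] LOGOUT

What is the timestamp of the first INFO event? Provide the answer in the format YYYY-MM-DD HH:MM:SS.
2024-02-14 13:13:26

To find the first event:

1. Filter for all INFO events
2. Sort by timestamp
3. Select the first one
4. Timestamp: 2024-02-14 13:13:26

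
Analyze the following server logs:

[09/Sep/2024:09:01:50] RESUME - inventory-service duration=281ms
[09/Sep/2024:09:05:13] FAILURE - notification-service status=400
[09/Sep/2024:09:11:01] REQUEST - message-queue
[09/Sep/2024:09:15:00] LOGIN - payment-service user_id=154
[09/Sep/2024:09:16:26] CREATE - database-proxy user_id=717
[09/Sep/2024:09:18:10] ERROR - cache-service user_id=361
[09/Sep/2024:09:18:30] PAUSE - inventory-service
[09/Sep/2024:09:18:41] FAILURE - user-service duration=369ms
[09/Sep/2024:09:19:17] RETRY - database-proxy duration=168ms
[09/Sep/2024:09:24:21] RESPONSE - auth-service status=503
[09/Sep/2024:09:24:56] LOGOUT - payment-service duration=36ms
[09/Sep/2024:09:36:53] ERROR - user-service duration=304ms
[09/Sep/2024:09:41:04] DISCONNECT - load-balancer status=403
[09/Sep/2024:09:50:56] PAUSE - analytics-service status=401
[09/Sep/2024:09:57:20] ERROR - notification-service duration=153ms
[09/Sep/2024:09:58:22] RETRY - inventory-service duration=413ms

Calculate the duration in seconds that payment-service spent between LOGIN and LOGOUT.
596

To calculate state duration:

1. Find LOGIN event for payment-service: 09/Sep/2024:09:15:00
2. Find LOGOUT event for payment-service: 09/Sep/2024:09:24:56
3. Calculate duration: 09/Sep/2024:09:24:56 - 09/Sep/2024:09:15:00 = 596 seconds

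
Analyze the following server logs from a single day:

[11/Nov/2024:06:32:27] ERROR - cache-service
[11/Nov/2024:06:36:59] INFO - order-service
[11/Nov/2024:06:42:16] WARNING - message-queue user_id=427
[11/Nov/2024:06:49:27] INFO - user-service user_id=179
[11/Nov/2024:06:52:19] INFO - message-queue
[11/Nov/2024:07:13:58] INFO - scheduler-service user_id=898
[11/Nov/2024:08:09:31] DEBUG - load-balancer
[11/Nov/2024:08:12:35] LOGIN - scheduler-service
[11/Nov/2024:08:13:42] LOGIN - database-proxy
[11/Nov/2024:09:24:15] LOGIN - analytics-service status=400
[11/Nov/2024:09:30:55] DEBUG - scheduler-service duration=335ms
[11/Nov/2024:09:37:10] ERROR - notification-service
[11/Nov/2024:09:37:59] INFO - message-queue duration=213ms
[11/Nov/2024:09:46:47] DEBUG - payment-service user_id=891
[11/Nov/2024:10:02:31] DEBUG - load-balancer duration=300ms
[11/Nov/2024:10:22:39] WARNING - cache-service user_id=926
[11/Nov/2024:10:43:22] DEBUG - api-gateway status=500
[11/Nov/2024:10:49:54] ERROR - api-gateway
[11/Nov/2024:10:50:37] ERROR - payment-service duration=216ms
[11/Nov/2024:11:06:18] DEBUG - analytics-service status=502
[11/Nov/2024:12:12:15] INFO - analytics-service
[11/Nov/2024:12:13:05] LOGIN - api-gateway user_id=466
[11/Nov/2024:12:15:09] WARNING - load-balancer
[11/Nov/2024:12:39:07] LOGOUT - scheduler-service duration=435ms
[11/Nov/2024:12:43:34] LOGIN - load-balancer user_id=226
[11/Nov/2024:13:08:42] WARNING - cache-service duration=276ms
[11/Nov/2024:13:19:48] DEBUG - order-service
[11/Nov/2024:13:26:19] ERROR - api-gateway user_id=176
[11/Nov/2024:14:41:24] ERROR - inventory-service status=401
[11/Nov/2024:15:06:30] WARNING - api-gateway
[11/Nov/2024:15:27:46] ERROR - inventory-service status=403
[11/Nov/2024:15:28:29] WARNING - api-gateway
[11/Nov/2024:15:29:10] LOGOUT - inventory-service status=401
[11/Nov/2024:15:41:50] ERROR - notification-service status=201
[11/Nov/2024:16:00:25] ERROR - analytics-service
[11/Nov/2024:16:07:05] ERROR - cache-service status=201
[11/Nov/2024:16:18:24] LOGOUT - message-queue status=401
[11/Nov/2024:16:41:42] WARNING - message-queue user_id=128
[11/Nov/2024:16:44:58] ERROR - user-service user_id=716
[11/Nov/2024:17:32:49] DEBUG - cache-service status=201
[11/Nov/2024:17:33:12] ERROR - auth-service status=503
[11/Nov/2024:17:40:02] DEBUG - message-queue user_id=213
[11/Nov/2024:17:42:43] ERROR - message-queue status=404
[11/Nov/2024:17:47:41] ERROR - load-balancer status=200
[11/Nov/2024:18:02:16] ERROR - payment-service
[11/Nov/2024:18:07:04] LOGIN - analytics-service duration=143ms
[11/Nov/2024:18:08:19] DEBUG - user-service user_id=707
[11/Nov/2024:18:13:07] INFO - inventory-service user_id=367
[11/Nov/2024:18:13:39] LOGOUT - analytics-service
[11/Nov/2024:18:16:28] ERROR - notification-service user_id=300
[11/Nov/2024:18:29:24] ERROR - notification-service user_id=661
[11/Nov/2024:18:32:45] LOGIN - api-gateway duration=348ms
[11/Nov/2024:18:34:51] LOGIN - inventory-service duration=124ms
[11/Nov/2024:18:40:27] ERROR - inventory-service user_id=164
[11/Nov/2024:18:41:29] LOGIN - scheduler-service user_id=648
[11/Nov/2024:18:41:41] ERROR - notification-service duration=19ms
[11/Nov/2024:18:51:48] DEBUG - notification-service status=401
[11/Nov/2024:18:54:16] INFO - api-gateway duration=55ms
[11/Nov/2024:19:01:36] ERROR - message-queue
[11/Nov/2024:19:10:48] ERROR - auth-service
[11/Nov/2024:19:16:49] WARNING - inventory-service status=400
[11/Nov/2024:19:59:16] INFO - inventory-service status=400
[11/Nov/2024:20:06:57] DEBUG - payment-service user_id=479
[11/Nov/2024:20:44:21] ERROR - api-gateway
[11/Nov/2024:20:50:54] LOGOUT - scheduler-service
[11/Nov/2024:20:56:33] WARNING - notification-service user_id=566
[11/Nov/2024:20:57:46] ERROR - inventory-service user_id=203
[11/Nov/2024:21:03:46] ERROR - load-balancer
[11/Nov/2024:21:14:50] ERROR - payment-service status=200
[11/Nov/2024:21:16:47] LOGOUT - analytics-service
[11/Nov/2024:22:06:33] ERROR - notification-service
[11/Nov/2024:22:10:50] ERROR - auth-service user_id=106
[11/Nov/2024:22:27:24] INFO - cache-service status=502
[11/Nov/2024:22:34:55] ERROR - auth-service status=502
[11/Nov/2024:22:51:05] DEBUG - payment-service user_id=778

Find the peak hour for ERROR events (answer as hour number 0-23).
18

To find the peak hour:

1. Group all ERROR events by hour
2. Count events in each hour
3. Find hour with maximum count
4. Peak hour: 18 (with 5 events)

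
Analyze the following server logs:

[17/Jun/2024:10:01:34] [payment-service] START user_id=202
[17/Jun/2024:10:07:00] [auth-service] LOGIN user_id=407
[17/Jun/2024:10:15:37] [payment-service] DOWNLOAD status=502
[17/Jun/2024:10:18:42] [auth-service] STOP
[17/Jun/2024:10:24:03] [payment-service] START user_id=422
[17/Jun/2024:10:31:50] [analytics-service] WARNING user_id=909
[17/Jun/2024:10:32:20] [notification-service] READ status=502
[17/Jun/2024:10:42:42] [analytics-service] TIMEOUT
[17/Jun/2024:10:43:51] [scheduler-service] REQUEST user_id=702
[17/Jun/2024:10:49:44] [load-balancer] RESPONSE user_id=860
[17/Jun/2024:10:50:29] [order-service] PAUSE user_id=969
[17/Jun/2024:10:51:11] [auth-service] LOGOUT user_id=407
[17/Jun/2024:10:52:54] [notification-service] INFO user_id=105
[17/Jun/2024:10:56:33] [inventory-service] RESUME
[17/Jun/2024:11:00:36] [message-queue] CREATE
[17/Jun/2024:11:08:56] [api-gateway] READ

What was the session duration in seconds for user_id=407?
2651

To calculate session duration:

1. Find LOGIN event for user_id=407: 17/Jun/2024:10:07:00
2. Find LOGOUT event for user_id=407: 17/Jun/2024:10:51:11
3. Session duration: 17/Jun/2024:10:51:11 - 17/Jun/2024:10:07:00 = 2651 seconds (44 minutes)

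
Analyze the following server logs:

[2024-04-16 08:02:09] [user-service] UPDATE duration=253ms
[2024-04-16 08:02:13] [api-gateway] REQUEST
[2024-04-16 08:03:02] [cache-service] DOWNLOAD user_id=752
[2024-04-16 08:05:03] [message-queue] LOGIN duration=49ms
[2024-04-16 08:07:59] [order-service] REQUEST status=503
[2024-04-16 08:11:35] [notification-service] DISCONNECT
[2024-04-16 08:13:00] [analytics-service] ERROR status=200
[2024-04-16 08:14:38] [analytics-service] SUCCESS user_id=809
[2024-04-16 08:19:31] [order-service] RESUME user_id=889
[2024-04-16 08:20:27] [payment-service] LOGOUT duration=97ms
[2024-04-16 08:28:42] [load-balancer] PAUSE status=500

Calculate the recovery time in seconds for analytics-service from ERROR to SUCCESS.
98

To calculate recovery time:

1. Find ERROR event for analytics-service: 2024-04-16 08:13:00
2. Find next SUCCESS event for analytics-service: 2024-04-16 08:14:38
3. Recovery time: 2024-04-16 08:14:38 - 2024-04-16 08:13:00 = 98 seconds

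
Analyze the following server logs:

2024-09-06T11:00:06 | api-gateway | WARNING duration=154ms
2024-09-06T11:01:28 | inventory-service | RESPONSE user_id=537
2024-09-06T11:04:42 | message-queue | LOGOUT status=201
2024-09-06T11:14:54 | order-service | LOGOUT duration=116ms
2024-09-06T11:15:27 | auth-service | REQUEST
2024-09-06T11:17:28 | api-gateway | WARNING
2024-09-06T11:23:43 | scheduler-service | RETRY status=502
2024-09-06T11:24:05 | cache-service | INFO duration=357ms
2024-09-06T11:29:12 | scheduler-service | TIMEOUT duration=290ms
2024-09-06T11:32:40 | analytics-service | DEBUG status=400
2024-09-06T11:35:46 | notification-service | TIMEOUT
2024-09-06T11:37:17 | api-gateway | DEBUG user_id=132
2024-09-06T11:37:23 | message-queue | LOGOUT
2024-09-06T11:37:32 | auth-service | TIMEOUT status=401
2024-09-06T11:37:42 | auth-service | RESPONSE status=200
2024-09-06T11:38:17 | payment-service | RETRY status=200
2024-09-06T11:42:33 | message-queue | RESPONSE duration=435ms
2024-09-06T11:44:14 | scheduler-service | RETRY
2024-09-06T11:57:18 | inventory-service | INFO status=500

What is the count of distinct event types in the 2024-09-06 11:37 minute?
4

To count unique event types:

1. Filter events in the minute starting at 2024-09-06 11:37
2. Extract event types from matching entries
3. Count unique types: 4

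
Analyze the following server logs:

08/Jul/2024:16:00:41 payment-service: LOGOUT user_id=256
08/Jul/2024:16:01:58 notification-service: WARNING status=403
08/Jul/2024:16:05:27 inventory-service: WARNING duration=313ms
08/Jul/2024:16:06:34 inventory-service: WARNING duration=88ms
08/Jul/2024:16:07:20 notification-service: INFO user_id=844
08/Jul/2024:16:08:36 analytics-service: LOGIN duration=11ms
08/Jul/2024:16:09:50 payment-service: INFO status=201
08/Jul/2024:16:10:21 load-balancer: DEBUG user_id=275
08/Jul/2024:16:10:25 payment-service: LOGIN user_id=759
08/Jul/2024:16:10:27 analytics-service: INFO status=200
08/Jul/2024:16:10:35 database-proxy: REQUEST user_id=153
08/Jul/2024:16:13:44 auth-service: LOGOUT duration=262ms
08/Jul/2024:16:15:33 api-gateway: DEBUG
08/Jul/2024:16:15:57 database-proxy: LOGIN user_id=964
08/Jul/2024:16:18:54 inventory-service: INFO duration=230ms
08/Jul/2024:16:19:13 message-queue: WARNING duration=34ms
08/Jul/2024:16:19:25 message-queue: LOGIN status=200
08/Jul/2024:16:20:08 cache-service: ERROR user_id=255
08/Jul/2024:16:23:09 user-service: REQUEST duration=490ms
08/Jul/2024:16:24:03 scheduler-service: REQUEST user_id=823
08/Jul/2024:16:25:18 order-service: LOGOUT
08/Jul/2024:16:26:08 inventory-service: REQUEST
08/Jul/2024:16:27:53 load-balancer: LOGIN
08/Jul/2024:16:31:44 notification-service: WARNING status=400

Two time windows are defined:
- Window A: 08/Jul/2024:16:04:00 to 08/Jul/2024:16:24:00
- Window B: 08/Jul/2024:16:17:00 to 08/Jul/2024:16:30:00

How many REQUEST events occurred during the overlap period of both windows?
1

To find overlap events:

1. Window A: 08/Jul/2024:16:04:00 to 08/Jul/2024:16:24:00
2. Window B: 08/Jul/2024:16:17:00 to 08/Jul/2024:16:30:00
3. Overlap period: 08/Jul/2024:16:17:00 to 08/Jul/2024:16:24:00
4. Count REQUEST events in overlap: 1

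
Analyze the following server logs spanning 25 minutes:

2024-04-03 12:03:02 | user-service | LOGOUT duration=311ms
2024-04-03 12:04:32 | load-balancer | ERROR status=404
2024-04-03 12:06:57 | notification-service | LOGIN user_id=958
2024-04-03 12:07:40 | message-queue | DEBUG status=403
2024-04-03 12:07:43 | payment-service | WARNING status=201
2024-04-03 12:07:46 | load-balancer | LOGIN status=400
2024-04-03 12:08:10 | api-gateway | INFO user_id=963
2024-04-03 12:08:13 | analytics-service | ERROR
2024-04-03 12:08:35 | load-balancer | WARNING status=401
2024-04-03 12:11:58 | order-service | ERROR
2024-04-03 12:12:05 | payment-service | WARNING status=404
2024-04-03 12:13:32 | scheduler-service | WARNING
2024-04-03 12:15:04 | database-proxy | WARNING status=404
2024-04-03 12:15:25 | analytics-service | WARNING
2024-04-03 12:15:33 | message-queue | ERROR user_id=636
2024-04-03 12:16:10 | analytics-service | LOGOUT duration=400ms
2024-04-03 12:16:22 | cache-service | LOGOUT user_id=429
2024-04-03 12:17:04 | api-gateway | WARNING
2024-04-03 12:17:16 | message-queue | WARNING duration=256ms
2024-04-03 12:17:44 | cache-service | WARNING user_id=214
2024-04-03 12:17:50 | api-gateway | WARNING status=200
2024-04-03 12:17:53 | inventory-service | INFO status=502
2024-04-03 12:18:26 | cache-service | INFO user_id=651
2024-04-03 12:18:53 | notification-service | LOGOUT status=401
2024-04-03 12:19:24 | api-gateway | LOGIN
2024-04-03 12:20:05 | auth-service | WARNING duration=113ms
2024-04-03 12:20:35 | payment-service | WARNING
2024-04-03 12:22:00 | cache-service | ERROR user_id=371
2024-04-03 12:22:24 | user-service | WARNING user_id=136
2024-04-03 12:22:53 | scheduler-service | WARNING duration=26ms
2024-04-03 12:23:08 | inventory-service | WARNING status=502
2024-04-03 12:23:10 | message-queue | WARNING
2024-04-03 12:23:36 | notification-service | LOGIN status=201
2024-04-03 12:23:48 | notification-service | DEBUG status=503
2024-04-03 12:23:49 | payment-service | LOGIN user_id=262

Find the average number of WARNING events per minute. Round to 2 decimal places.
0.64

To calculate the rate:

1. Count total WARNING events: 16
2. Total time period: 25 minutes
3. Rate = 16 / 25 = 0.64 events per minute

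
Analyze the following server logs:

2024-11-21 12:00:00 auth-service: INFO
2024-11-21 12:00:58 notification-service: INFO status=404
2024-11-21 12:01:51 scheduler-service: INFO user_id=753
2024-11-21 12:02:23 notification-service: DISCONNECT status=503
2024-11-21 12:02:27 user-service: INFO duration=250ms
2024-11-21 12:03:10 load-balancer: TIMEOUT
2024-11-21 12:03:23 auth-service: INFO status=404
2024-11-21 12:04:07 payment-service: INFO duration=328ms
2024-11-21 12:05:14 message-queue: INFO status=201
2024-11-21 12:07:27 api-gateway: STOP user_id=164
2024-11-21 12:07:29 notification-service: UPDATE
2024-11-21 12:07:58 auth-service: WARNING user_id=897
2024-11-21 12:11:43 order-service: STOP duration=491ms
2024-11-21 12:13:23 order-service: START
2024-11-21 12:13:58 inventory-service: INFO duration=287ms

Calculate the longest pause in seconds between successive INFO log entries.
524

To find the longest gap:

1. Extract all INFO events in chronological order
2. Calculate time differences between consecutive events
3. Find the maximum difference
4. Longest gap: 524 seconds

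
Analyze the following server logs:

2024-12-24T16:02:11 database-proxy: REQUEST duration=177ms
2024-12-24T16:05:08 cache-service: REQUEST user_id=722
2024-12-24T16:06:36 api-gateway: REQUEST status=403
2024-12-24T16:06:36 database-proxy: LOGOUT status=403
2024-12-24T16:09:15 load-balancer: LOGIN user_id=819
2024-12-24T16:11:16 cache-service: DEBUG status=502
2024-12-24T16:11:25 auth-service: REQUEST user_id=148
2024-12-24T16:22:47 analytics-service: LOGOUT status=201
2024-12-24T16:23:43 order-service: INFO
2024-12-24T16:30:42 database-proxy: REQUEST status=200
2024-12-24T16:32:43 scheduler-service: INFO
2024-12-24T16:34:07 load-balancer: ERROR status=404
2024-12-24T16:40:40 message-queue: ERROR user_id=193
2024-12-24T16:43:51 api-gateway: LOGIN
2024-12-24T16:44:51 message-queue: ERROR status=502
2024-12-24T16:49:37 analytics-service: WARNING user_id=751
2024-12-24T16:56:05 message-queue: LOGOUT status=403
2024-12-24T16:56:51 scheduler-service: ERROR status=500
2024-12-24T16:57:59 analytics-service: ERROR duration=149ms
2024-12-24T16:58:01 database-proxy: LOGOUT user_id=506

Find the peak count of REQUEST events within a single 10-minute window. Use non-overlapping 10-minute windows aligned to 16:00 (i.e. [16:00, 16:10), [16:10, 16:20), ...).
3

To find the burst window:

1. Divide the log period into non-overlapping 10-minute windows starting at 16:00
2. Count REQUEST events in each window
3. Find the window with maximum count
4. Maximum events in a window: 3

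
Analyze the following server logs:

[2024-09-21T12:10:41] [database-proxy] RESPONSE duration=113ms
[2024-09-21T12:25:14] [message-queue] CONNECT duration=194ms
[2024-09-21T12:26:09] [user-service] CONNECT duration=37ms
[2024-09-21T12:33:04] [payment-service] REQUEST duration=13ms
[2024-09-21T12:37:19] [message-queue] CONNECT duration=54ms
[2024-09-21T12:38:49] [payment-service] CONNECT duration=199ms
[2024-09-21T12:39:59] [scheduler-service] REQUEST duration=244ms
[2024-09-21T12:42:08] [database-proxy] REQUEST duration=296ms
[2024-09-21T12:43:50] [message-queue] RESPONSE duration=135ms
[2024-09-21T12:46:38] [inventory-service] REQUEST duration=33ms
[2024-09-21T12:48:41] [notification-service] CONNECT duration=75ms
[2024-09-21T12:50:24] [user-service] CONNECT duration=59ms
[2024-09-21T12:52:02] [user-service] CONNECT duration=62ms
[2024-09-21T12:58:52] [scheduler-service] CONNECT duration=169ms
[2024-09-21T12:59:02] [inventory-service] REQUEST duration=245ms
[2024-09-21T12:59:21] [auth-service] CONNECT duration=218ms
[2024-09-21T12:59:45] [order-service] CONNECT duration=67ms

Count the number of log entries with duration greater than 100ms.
9

To count timeouts:

1. Threshold: 100ms
2. Extract duration from each log entry
3. Count entries where duration > 100
4. Timeout count: 9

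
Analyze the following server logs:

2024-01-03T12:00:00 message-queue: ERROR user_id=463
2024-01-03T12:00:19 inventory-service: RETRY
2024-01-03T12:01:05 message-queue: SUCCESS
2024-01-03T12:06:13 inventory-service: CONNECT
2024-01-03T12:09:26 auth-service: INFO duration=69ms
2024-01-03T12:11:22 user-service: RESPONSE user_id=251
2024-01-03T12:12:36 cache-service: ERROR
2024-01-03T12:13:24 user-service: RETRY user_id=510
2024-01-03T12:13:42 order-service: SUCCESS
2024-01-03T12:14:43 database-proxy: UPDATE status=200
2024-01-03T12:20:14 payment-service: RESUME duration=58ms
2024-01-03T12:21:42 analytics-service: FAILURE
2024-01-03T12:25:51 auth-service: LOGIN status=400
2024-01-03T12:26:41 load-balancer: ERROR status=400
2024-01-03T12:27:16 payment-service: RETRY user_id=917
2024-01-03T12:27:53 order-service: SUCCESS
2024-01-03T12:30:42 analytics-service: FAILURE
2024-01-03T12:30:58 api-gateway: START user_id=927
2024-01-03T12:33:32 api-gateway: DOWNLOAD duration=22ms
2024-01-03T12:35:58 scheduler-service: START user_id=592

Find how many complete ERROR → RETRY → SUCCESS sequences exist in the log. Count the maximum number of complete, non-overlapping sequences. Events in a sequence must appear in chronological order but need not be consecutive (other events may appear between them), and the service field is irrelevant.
3

To count sequences:

1. Look for pattern: ERROR → RETRY → SUCCESS
2. Greedily scan the log in chronological order, matching each sequence element in turn (ignoring service)
3. Each time the full pattern completes, increment the count and restart matching from the next event
4. Complete non-overlapping sequences found: 3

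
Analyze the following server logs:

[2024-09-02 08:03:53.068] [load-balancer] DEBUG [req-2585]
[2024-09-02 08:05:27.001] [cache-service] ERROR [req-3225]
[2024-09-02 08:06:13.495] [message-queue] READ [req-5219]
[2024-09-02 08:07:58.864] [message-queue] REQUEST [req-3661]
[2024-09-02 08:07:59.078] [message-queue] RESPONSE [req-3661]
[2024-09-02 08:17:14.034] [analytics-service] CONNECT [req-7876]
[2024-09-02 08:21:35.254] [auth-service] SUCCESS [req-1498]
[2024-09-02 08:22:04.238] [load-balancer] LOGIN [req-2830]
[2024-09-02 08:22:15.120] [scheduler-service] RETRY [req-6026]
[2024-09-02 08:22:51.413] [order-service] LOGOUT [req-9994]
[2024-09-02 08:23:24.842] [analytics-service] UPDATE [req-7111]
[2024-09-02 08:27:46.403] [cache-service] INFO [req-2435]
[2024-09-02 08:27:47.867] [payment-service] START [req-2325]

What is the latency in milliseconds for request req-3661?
214

To calculate latency:

1. Find REQUEST with id req-3661: 2024-09-02 08:07:58.864
2. Find RESPONSE with id req-3661: 2024-09-02 08:07:59.078
3. Latency: 2024-09-02 08:07:59.078 - 2024-09-02 08:07:58.864 = 214ms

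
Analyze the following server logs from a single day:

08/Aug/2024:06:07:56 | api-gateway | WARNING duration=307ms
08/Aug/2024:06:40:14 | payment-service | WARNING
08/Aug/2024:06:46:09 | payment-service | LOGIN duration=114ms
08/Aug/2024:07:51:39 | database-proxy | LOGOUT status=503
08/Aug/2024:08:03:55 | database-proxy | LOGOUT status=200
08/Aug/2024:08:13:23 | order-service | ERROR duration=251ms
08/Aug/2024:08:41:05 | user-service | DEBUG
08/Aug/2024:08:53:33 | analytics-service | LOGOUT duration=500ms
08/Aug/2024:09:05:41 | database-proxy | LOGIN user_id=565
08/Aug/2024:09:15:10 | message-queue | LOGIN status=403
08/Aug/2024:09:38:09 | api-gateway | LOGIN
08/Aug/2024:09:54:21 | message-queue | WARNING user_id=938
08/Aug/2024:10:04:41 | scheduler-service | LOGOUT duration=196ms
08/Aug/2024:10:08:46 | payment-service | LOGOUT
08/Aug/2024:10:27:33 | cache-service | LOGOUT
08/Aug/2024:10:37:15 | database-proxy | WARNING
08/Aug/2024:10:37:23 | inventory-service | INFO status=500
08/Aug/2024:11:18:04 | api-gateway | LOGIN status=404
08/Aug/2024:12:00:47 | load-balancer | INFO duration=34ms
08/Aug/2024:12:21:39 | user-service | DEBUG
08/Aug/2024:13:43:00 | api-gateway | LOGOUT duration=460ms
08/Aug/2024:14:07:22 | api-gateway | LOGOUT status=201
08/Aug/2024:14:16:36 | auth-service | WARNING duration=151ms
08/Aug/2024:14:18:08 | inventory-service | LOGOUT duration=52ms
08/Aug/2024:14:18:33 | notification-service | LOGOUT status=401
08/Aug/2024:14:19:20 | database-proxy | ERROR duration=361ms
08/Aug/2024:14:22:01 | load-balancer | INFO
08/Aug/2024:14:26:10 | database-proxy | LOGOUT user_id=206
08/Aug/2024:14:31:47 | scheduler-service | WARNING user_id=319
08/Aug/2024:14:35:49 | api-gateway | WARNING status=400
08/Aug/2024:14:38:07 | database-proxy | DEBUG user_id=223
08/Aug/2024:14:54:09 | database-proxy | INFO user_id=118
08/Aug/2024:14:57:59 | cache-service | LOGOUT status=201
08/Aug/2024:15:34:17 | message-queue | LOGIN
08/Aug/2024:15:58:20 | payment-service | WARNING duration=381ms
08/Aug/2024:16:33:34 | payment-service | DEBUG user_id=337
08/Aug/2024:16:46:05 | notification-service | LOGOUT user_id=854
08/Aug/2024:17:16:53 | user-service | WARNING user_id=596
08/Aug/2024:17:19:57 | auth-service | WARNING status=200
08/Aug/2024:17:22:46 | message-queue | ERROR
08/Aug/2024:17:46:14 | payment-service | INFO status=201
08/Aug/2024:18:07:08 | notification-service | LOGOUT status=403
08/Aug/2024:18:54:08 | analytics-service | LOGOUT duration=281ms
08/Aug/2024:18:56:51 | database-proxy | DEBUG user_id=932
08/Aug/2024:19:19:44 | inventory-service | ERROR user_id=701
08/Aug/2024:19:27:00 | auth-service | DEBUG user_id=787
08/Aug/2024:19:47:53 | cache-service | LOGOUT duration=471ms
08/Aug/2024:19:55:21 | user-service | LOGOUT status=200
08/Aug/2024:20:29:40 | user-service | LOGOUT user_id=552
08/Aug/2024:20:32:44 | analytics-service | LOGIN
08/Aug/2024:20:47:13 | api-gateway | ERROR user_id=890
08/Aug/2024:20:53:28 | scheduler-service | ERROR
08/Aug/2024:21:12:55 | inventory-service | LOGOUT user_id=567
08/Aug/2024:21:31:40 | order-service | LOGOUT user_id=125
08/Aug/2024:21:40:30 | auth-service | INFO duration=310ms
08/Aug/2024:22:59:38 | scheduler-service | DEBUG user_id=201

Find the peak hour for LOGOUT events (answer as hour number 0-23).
14

To find the peak hour:

1. Group all LOGOUT events by hour
2. Count events in each hour
3. Find hour with maximum count
4. Peak hour: 14 (with 5 events)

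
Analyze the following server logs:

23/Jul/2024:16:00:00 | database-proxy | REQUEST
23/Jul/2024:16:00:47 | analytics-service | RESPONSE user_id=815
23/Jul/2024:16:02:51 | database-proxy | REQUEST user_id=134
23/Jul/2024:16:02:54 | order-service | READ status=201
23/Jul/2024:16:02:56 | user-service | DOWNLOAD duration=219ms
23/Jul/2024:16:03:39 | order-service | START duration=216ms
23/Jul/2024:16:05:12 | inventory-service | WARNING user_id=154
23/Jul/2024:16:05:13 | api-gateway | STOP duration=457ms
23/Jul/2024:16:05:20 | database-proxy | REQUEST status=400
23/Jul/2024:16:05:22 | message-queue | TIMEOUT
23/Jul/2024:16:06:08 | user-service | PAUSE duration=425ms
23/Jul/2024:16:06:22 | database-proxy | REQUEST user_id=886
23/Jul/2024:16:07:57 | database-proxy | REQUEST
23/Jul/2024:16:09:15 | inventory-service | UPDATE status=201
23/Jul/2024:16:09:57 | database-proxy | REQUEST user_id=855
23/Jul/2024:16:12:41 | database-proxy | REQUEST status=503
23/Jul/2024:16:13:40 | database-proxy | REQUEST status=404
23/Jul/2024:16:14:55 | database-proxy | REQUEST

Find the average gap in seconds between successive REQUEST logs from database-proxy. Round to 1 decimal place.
111.9

To calculate average interval:

1. Find all REQUEST events for database-proxy in order
2. Calculate time gaps between consecutive events
3. Compute mean of gaps: 895 / 8 = 111.9 seconds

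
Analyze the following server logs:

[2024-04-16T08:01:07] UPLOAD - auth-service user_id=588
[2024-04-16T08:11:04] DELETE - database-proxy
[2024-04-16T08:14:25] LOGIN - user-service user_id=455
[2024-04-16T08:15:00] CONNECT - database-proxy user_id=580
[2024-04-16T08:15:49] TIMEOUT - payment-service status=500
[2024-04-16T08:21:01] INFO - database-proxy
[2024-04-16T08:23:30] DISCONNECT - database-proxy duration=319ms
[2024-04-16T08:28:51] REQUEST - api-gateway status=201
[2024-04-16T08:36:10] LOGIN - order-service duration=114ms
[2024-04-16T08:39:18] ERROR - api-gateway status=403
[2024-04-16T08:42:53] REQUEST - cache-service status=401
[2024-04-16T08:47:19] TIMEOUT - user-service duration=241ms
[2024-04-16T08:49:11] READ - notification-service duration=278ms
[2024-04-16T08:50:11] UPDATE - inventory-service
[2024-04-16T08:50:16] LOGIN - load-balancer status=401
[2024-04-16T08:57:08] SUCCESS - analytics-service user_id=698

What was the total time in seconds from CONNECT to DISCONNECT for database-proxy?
510

To calculate state duration:

1. Find CONNECT event for database-proxy: 2024-04-16T08:15:00
2. Find DISCONNECT event for database-proxy: 2024-04-16T08:23:30
3. Calculate duration: 2024-04-16T08:23:30 - 2024-04-16T08:15:00 = 510 seconds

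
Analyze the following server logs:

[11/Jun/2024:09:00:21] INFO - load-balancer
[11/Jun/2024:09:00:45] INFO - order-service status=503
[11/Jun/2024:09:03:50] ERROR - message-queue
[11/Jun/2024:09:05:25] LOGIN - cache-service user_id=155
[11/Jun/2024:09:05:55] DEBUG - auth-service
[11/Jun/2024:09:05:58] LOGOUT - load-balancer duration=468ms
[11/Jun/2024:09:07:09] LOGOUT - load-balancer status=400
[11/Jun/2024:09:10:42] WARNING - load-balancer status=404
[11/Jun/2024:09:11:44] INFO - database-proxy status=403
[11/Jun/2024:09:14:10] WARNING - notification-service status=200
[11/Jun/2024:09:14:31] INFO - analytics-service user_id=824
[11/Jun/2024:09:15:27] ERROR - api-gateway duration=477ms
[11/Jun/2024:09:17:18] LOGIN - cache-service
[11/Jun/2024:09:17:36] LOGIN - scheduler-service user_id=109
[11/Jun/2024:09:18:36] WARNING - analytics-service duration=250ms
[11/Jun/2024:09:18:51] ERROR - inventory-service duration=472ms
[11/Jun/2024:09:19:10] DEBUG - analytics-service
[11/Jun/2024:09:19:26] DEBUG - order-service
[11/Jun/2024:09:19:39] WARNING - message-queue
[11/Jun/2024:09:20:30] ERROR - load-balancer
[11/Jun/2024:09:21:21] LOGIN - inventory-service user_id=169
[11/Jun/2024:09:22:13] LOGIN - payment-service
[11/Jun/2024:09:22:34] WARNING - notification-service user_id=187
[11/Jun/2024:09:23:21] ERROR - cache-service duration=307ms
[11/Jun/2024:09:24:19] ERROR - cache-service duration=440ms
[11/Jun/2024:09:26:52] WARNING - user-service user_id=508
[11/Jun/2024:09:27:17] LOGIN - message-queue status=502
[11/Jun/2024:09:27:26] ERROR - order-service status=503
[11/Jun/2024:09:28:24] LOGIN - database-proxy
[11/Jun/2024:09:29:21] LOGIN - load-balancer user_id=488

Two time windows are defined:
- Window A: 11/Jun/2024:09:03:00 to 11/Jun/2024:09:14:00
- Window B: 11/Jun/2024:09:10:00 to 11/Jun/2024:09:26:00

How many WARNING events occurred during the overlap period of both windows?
1

To find overlap events:

1. Window A: 11/Jun/2024:09:03:00 to 11/Jun/2024:09:14:00
2. Window B: 11/Jun/2024:09:10:00 to 11/Jun/2024:09:26:00
3. Overlap period: 11/Jun/2024:09:10:00 to 11/Jun/2024:09:14:00
4. Count WARNING events in overlap: 1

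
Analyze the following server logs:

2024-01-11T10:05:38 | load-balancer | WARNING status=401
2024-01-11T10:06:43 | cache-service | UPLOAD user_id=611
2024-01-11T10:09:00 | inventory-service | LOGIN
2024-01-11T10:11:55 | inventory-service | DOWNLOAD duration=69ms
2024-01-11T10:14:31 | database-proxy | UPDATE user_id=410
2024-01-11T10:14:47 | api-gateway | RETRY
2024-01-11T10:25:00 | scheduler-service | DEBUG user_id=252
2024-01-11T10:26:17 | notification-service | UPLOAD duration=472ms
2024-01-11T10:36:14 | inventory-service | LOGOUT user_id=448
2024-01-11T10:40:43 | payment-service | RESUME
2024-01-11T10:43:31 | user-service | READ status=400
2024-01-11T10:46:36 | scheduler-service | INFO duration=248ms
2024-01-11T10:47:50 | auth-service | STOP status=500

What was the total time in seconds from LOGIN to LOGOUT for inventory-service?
1634

To calculate state duration:

1. Find LOGIN event for inventory-service: 2024-01-11T10:09:00
2. Find LOGOUT event for inventory-service: 2024-01-11T10:36:14
3. Calculate duration: 2024-01-11T10:36:14 - 2024-01-11T10:09:00 = 1634 seconds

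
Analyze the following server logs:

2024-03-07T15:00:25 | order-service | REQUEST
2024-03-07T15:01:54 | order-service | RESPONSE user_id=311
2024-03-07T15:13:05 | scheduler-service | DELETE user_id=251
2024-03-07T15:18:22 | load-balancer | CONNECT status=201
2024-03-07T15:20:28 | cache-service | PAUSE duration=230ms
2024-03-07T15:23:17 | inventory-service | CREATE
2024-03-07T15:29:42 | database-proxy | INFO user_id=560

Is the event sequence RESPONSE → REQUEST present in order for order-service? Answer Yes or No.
No

To verify sequence order:

1. Find all events in sequence RESPONSE → REQUEST for order-service
2. Extract their timestamps
3. Check if timestamps are in ascending order
4. Result: No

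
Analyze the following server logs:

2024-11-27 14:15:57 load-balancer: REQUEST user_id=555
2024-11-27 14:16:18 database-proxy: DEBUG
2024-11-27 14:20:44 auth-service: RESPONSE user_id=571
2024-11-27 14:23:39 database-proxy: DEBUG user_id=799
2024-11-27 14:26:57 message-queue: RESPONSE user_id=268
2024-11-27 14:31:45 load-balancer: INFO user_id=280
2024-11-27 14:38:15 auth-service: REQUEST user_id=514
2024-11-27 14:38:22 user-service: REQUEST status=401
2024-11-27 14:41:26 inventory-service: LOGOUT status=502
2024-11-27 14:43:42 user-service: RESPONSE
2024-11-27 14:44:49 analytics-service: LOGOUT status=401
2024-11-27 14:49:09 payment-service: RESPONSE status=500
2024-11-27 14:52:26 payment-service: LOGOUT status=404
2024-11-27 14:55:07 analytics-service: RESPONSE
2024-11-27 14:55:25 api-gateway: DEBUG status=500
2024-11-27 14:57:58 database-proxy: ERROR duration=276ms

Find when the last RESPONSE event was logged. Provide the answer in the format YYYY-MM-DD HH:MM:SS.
2024-11-27 14:55:07

To find the last event:

1. Filter for all RESPONSE events
2. Sort by timestamp
3. Select the last one
4. Timestamp: 2024-11-27 14:55:07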